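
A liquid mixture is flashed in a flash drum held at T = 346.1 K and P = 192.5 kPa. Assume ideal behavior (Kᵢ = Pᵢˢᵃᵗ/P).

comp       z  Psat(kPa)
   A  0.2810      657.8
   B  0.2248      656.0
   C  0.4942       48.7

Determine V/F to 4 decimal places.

Raoult's law: Kᵢ = Pᵢˢᵃᵗ/P = Pᵢˢᵃᵗ/192.5.
  K_A = 657.8/192.5 = 3.417143, K_B = 656.0/192.5 = 3.407792, K_C = 48.7/192.5 = 0.252987
Rachford–Rice: g(V/F) = Σ zᵢ(Kᵢ−1)/(1+V/F(Kᵢ−1)) = 0.
Feasibility: ΣzᵢKᵢ = 1.8513, Σzᵢ/Kᵢ = 2.1017 — both > 1, two phases present.
Newton–Raphson from V/F = 0.57:
  V/F = 0.5700: g = -0.12913, g' = -1.3584 → V/F = 0.4749
  V/F = 0.4749: g = -0.00345, g' = -1.3019 → V/F = 0.4723
Converged at V/F = 0.4723.

V/F = 0.4723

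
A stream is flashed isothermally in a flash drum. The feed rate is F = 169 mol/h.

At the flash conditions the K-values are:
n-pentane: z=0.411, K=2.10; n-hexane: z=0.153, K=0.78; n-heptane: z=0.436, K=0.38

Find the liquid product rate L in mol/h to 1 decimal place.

Iterate (Newton) starting at β = 0.5:
  β = 0.500: g = -0.1379, g' = -0.568 → β = 0.257
  β = 0.257: g = -0.0050, g' = -0.548 → β = 0.248
Converged at β = 0.248.
Then V = β·F = 0.2483·169 = 42.0 mol/h and L = F − V = 127.0 mol/h.

L = 127.0 mol/h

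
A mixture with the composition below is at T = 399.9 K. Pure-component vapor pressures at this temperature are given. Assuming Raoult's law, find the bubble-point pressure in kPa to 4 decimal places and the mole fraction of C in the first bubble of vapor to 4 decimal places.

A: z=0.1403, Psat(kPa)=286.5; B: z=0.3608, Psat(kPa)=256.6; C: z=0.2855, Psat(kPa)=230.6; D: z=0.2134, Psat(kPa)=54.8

At the bubble point ψ → 0, so ΣzᵢKᵢ = 1 with Kᵢ = Pᵢˢᵃᵗ/P ⇒ P = ΣzᵢPᵢˢᵃᵗ.
P = 0.1403·286.5 + 0.3608·256.6 + 0.2855·230.6 + 0.2134·54.8 = 210.3079 kPa
yᵢ = zᵢPᵢˢᵃᵗ/P ⇒ y_C = 0.2855·230.6/210.3079 = 0.3130

Pbub = 210.3079 kPa, y_C = 0.3130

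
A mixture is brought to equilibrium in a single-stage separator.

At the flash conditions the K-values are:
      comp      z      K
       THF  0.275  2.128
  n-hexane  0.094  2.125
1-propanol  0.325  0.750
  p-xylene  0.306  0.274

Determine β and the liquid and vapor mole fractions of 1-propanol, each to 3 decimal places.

β = 0.189, x_1-propanol = 0.341, y_1-propanol = 0.256

Newton–Raphson from β = 0.35:
  β = 0.350: g = -0.0886, g' = -0.555 → β = 0.190
  β = 0.190: g = -0.0007, g' = -0.557 → β = 0.189
Converged at β = 0.189.
Compositions from xᵢ = zᵢ/(1+β(Kᵢ−1)), yᵢ = Kᵢxᵢ:
  THF: x = 0.227, y = 0.482
  n-hexane: x = 0.078, y = 0.165
  1-propanol: x = 0.341, y = 0.256
  p-xylene: x = 0.355, y = 0.097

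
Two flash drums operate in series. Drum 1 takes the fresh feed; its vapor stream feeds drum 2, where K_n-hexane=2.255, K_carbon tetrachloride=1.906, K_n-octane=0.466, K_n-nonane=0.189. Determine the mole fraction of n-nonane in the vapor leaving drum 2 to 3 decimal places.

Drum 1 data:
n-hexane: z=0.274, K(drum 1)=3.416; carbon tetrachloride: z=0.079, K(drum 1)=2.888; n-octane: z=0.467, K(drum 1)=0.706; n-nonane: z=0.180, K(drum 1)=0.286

y_n-nonane (drum 2) = 0.026

Drum 1:
Newton iteration, ψ₁⁰ = 0.5:
  ψ₁ = 0.500: g = 0.0157, g' = -0.680 → ψ₁ = 0.523
Converged at ψ₁ = 0.523.
Drum-1 compositions:
  n-hexane: x = 0.121, y = 0.413
  carbon tetrachloride: x = 0.040, y = 0.115
  n-octane: x = 0.552, y = 0.390
  n-nonane: x = 0.287, y = 0.082
Drum-2 feed = drum-1 vapor: z₂ = (0.4134, 0.1148, 0.3896, 0.0822).
Drum 2:
Rachford–Rice: g(ψ₂) = Σ zᵢ(Kᵢ−1)/(1+ψ₂(Kᵢ−1)) = 0.
Feasibility: ΣzᵢKᵢ = 1.348, Σzᵢ/Kᵢ = 1.514 — both > 1, two phases present.
Iterate (Newton) starting at ψ₂ = 0.5:
  ψ₂ = 0.500: g = -0.0056, g' = -0.650 → ψ₂ = 0.491
Converged at ψ₂ = 0.491.
  n-hexane: x = 0.256, y = 0.577
  carbon tetrachloride: x = 0.079, y = 0.151
  n-octane: x = 0.528, y = 0.246
  n-nonane: x = 0.137, y = 0.026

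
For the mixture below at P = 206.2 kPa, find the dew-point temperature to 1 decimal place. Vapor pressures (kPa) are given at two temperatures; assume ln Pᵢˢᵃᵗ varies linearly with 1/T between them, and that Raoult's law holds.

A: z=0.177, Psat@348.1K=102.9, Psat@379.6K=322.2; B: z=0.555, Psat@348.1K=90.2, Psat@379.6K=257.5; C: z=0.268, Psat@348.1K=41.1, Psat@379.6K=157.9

Dew-point temperature: Σzᵢ·P/Pᵢˢᵃᵗ(T) = 1. Interpolate ln Pᵢˢᵃᵗ = aᵢ + bᵢ/T.
  T = 348.1 K: ΣzᵢP/Pᵢˢᵃᵗ = 2.9680
  T = 379.6 K: ΣzᵢP/Pᵢˢᵃᵗ = 0.9077
  T = 363.9 K: ΣzᵢP/Pᵢˢᵃᵗ = 1.5929
  T = 371.8 K: ΣzᵢP/Pᵢˢᵃᵗ = 1.1925
  T = 375.7 K: ΣzᵢP/Pᵢˢᵃᵗ = 1.0388
  T = 377.6 K: ΣzᵢP/Pᵢˢᵃᵗ = 0.9723
Interpolating between 375.7 K and 377.6 K gives T ≈ 376.8 K.

T = 376.8 K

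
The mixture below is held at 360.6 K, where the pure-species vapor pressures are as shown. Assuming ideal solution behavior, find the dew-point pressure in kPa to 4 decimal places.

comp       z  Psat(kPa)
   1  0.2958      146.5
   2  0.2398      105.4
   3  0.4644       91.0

At the dew point ψ → 1, so Σzᵢ/Kᵢ = 1 with Kᵢ = Pᵢˢᵃᵗ/P ⇒ 1/P = Σzᵢ/Pᵢˢᵃᵗ.
1/P = 0.2958/146.5 + 0.2398/105.4 + 0.4644/91.0 = 0.0093976 ⇒ P = 106.4107 kPa

Pdew = 106.4107 kPa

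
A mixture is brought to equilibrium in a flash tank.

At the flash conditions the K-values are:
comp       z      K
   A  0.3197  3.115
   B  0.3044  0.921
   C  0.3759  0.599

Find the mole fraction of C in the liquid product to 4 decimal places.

Material balance + equilibrium reduce to Σ zᵢ(Kᵢ−1)/(1+ψ(Kᵢ−1)) = 0.
Feasibility: ΣzᵢKᵢ = 1.5014, Σzᵢ/Kᵢ = 1.0607 — both > 1, two phases present.
Iterate (Newton) starting at ψ = 0.61:
  ψ = 0.6100: g = 0.07044, g' = -0.3807 → ψ = 0.7950
  ψ = 0.7950: g = 0.00522, g' = -0.3313 → ψ = 0.8108
Converged at ψ = 0.8108.
Compositions from xᵢ = zᵢ/(1+ψ(Kᵢ−1)), yᵢ = Kᵢxᵢ:
  A: x = 0.1178, y = 0.3668
  B: x = 0.3252, y = 0.2995
  C: x = 0.5570, y = 0.3336

x_C = 0.5570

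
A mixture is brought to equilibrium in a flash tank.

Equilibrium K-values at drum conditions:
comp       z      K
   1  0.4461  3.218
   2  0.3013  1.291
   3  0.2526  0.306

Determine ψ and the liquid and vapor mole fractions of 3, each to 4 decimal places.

Let ψ = V/F and solve Σ zᵢ(Kᵢ−1)/(1+ψ(Kᵢ−1)) = 0.
Feasibility: ΣzᵢKᵢ = 1.9018, Σzᵢ/Kᵢ = 1.1975 — both > 1, two phases present.
Newton–Raphson from ψ = 0.55:
  ψ = 0.5500: g = 0.23777, g' = -0.7825 → ψ = 0.8538
  ψ = 0.8538: g = -0.01813, g' = -1.0113 → ψ = 0.8359
  ψ = 0.8359: g = -0.00032, g' = -0.9760 → ψ = 0.8356
Converged at ψ = 0.8356.
Compositions from xᵢ = zᵢ/(1+ψ(Kᵢ−1)), yᵢ = Kᵢxᵢ:
  1: x = 0.1563, y = 0.5031
  2: x = 0.2424, y = 0.3129
  3: x = 0.6013, y = 0.1840

ψ = 0.8356, x_3 = 0.6013, y_3 = 0.1840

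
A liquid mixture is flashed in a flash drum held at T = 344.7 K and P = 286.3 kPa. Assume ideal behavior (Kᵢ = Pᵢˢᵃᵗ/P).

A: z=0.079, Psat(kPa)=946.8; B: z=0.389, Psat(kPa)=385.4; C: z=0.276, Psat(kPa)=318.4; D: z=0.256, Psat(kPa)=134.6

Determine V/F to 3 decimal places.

Raoult's law: Kᵢ = Pᵢˢᵃᵗ/P = Pᵢˢᵃᵗ/286.3.
  K_A = 946.8/286.3 = 3.30702, K_B = 385.4/286.3 = 1.34614, K_C = 318.4/286.3 = 1.11212, K_D = 134.6/286.3 = 0.47014
Newton iteration, V/F⁰ = 0.41:
  V/F = 0.410: g = 0.0679, g' = -0.267 → V/F = 0.664
  V/F = 0.664: g = 0.0010, g' = -0.270 → V/F = 0.668
Converged at V/F = 0.668.

V/F = 0.668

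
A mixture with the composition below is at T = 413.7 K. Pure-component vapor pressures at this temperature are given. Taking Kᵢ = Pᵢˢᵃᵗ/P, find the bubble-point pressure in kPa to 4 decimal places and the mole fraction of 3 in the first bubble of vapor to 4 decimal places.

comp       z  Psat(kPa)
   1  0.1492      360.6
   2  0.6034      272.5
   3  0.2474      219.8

At the bubble point ψ → 0, so ΣzᵢKᵢ = 1 with Kᵢ = Pᵢˢᵃᵗ/P ⇒ P = ΣzᵢPᵢˢᵃᵗ.
P = 0.1492·360.6 + 0.6034·272.5 + 0.2474·219.8 = 272.6065 kPa
yᵢ = zᵢPᵢˢᵃᵗ/P ⇒ y_3 = 0.2474·219.8/272.6065 = 0.1995

Pbub = 272.6065 kPa, y_3 = 0.1995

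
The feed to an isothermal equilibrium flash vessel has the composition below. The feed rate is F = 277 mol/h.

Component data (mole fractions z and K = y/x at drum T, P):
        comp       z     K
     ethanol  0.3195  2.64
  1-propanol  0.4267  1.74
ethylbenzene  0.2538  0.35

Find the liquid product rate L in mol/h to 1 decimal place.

Rachford–Rice: g(ψ) = Σ zᵢ(Kᵢ−1)/(1+ψ(Kᵢ−1)) = 0.
Check two-phase: ΣzᵢKᵢ = 1.6748 > 1 and Σzᵢ/Kᵢ = 1.0914 > 1, so g(0) = 0.6748 > 0 and g(1) = -0.0914 < 0.
Newton iteration, ψ⁰ = 0.5:
  ψ = 0.5000: g = 0.27398, g' = -0.6193 → ψ = 0.9424
  ψ = 0.9424: g = -0.03395, g' = -0.9281 → ψ = 0.9058
  ψ = 0.9058: g = -0.00135, g' = -0.8570 → ψ = 0.9043
Converged at ψ = 0.9043.
Then V = ψ·F = 0.9043·277 = 250.5 mol/h and L = F − V = 26.5 mol/h.

L = 26.5 mol/h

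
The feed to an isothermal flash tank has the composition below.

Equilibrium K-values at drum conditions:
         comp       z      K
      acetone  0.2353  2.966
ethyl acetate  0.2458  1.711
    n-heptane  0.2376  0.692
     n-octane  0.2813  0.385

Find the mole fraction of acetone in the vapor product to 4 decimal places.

y_acetone = 0.3363

Rachford–Rice: g(V/F) = Σ zᵢ(Kᵢ−1)/(1+V/F(Kᵢ−1)) = 0.
g(0) = ΣzᵢKᵢ − 1 = 0.3912 and g(1) = 1 − Σzᵢ/Kᵢ = -0.2970, so a root lies in (0, 1).
Newton–Raphson from V/F = 0.5:
  V/F = 0.5000: g = 0.02589, g' = -0.5523 → V/F = 0.5469
  V/F = 0.5469: g = 0.00008, g' = -0.5498 → V/F = 0.5470
Converged at V/F = 0.5470.
Compositions from xᵢ = zᵢ/(1+V/F(Kᵢ−1)), yᵢ = Kᵢxᵢ:
  acetone: x = 0.1134, y = 0.3363
  ethyl acetate: x = 0.1770, y = 0.3028
  n-heptane: x = 0.2857, y = 0.1977
  n-octane: x = 0.4239, y = 0.1632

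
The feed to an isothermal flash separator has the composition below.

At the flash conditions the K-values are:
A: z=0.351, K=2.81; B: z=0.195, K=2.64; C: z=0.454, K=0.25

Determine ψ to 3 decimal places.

Rachford–Rice: g(ψ) = Σ zᵢ(Kᵢ−1)/(1+ψ(Kᵢ−1)) = 0.
Check two-phase: ΣzᵢKᵢ = 1.615 > 1 and Σzᵢ/Kᵢ = 2.015 > 1, so g(0) = 0.615 > 0 and g(1) = -1.015 < 0.
Newton iteration, ψ⁰ = 0.45:
  ψ = 0.450: g = 0.0202, g' = -1.105 → ψ = 0.468
Converged at ψ = 0.468.

ψ = 0.468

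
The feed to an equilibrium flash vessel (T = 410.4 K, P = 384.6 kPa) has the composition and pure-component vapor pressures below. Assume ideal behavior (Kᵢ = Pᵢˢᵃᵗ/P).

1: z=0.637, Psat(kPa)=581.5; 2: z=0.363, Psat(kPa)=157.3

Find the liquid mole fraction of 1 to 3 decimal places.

Raoult's law: Kᵢ = Pᵢˢᵃᵗ/P = Pᵢˢᵃᵗ/384.6.
  K_1 = 581.5/384.6 = 1.51196, K_2 = 157.3/384.6 = 0.40900
Let ψ = V/F and solve Σ zᵢ(Kᵢ−1)/(1+ψ(Kᵢ−1)) = 0.
Check two-phase: ΣzᵢKᵢ = 1.112 > 1 and Σzᵢ/Kᵢ = 1.309 > 1, so g(0) = 0.112 > 0 and g(1) = -0.309 < 0.
Newton iteration, ψ⁰ = 0.5:
  ψ = 0.500: g = -0.0449, g' = -0.361 → ψ = 0.376
  ψ = 0.376: g = -0.0023, g' = -0.327 → ψ = 0.369
Converged at ψ = 0.369.
Compositions from xᵢ = zᵢ/(1+ψ(Kᵢ−1)), yᵢ = Kᵢxᵢ:
  1: x = 0.536, y = 0.810
  2: x = 0.464, y = 0.190

x_1 = 0.536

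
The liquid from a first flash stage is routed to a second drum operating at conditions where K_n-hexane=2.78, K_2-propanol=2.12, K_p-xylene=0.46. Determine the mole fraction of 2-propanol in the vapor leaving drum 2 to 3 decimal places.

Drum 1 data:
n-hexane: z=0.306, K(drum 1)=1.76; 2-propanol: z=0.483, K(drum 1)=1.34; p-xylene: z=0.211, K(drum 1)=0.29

Drum 1:
Newton–Raphson from ψ₁ = 0.56:
  ψ₁ = 0.560: g = 0.0524, g' = -0.419 → ψ₁ = 0.685
  ψ₁ = 0.685: g = -0.0055, g' = -0.516 → ψ₁ = 0.674
Converged at ψ₁ = 0.674.
Drum-1 compositions:
  n-hexane: x = 0.202, y = 0.356
  2-propanol: x = 0.393, y = 0.527
  p-xylene: x = 0.405, y = 0.117
Drum-2 feed = drum-1 liquid: z₂ = (0.2023, 0.3929, 0.4047).
Drum 2:
Material balance + equilibrium reduce to Σ zᵢ(Kᵢ−1)/(1+ψ₂(Kᵢ−1)) = 0.
Check two-phase: ΣzᵢKᵢ = 1.582 > 1 and Σzᵢ/Kᵢ = 1.138 > 1, so g(0) = 0.582 > 0 and g(1) = -0.138 < 0.
Newton–Raphson from ψ₂ = 0.5:
  ψ₂ = 0.500: g = 0.1733, g' = -0.603 → ψ₂ = 0.787
  ψ₂ = 0.787: g = 0.0038, g' = -0.607 → ψ₂ = 0.793
Converged at ψ₂ = 0.793.
  n-hexane: x = 0.084, y = 0.233
  2-propanol: x = 0.208, y = 0.441
  p-xylene: x = 0.708, y = 0.326

y_2-propanol (drum 2) = 0.441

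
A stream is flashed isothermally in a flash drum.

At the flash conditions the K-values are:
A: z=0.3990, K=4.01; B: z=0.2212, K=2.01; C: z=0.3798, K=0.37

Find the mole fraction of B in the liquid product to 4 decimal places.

x_B = 0.1228

Rachford–Rice: g(V/F) = Σ zᵢ(Kᵢ−1)/(1+V/F(Kᵢ−1)) = 0.
g(0) = ΣzᵢKᵢ − 1 = 1.1851 and g(1) = 1 − Σzᵢ/Kᵢ = -0.2360, so a root lies in (0, 1).
Newton–Raphson from V/F = 0.5:
  V/F = 0.5000: g = 0.27858, g' = -0.9970 → V/F = 0.7794
  V/F = 0.7794: g = 0.01381, g' = -0.9754 → V/F = 0.7936
  V/F = 0.7936: g = -0.00008, g' = -0.9872 → V/F = 0.7935
Converged at V/F = 0.7935.
Compositions from xᵢ = zᵢ/(1+V/F(Kᵢ−1)), yᵢ = Kᵢxᵢ:
  A: x = 0.1178, y = 0.4722
  B: x = 0.1228, y = 0.2468
  C: x = 0.7595, y = 0.2810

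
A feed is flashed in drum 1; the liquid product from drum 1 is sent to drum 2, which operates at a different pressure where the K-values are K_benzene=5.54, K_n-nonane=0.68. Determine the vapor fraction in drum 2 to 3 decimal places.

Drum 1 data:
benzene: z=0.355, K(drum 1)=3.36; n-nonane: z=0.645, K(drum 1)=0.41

V/F (drum 2) = 0.449

Drum 1:
Iterate (Newton) starting at ψ₁ = 0.5:
  ψ₁ = 0.500: g = -0.1555, g' = -0.868 → ψ₁ = 0.321
  ψ₁ = 0.321: g = 0.0074, g' = -0.982 → ψ₁ = 0.328
Converged at ψ₁ = 0.328.
Drum-1 compositions:
  benzene: x = 0.200, y = 0.672
  n-nonane: x = 0.800, y = 0.328
Drum-2 feed = drum-1 liquid: z₂ = (0.2000, 0.8000).
Drum 2:
Material balance + equilibrium reduce to Σ zᵢ(Kᵢ−1)/(1+ψ₂(Kᵢ−1)) = 0.
g(0) = ΣzᵢKᵢ − 1 = 0.652 and g(1) = 1 − Σzᵢ/Kᵢ = -0.213, so a root lies in (0, 1).
Binary case is linear: z₁(K₁−1)(1+ψ₂(K₂−1)) + z₂(K₂−1)(1+ψ₂(K₁−1)) = 0
⇒ ψ₂ = [z₁(K₁−1)+z₂(K₂−1)] / [−(K₁−1)(K₂−1)] = 0.6520/1.4528 = 0.449
  benzene: x = 0.066, y = 0.365
  n-nonane: x = 0.934, y = 0.635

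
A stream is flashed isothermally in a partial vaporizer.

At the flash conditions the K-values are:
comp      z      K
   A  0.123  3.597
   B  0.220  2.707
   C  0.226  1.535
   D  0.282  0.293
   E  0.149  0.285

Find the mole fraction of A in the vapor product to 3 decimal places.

Iterate (Newton) starting at ψ = 0.5:
  ψ = 0.500: g = -0.0372, g' = -0.906 → ψ = 0.459
Converged at ψ = 0.459.
Compositions from xᵢ = zᵢ/(1+ψ(Kᵢ−1)), yᵢ = Kᵢxᵢ:
  A: x = 0.056, y = 0.202
  B: x = 0.123, y = 0.334
  C: x = 0.181, y = 0.279
  D: x = 0.417, y = 0.122
  E: x = 0.222, y = 0.063

y_A = 0.202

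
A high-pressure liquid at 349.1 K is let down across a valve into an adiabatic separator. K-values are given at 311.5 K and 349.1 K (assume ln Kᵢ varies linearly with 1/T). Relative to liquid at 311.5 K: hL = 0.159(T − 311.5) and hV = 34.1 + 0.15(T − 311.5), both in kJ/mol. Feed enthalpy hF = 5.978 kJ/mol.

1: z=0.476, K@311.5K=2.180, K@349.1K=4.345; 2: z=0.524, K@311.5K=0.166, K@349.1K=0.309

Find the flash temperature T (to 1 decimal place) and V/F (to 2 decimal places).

Adiabatic flash: solve Rachford–Rice at each trial T, then check hF = ψ·hV(T) + (1−ψ)·hL(T).
  T = 311.5 K: K = (2.180, 0.166), RR gives ψ = 0.127, H_out = 4.320 kJ/mol
  T = 349.1 K: K = (4.345, 0.309), RR gives ψ = 0.532, H_out = 23.946 kJ/mol
  T = 330.3 K: K = (3.139, 0.231), RR gives ψ = 0.374, H_out = 15.665 kJ/mol
  T = 320.9 K: K = (2.630, 0.197), RR gives ψ = 0.271, H_out = 10.711 kJ/mol
  T = 316.2 K: K = (2.398, 0.181), RR gives ψ = 0.206, H_out = 7.770 kJ/mol
  T = 313.9 K: K = (2.289, 0.173), RR gives ψ = 0.170, H_out = 6.159 kJ/mol
Linear interpolation between T = 311.5 (H_out = 4.320) and T = 313.9 (H_out = 6.159) on hF = 5.978 gives T ≈ 313.7 K, at which ψ = 0.17.

T = 313.7 K, V/F = 0.17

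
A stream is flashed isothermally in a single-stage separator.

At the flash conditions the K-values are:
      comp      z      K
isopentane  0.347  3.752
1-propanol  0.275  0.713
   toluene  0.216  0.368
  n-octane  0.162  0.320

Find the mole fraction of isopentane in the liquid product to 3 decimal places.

x_isopentane = 0.158

Material balance + equilibrium reduce to Σ zᵢ(Kᵢ−1)/(1+V/F(Kᵢ−1)) = 0.
g(0) = ΣzᵢKᵢ − 1 = 0.629 and g(1) = 1 − Σzᵢ/Kᵢ = -0.571, so a root lies in (0, 1).
Newton–Raphson from V/F = 0.5:
  V/F = 0.500: g = -0.0567, g' = -0.853 → V/F = 0.433
  V/F = 0.433: g = 0.0011, g' = -0.890 → V/F = 0.435
Converged at V/F = 0.435.
Compositions from xᵢ = zᵢ/(1+V/F(Kᵢ−1)), yᵢ = Kᵢxᵢ:
  isopentane: x = 0.158, y = 0.593
  1-propanol: x = 0.314, y = 0.224
  toluene: x = 0.298, y = 0.110
  n-octane: x = 0.230, y = 0.074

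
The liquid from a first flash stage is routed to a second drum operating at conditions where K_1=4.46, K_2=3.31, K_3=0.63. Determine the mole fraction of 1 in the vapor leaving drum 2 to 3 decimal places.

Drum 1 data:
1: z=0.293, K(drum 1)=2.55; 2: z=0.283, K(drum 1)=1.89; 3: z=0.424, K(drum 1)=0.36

y_1 (drum 2) = 0.205

Drum 1:
Material balance + equilibrium reduce to Σ zᵢ(Kᵢ−1)/(1+ψ₁(Kᵢ−1)) = 0.
Check two-phase: ΣzᵢKᵢ = 1.435 > 1 and Σzᵢ/Kᵢ = 1.442 > 1, so g(0) = 0.435 > 0 and g(1) = -0.442 < 0.
Newton–Raphson from ψ₁ = 0.32:
  ψ₁ = 0.320: g = 0.1584, g' = -0.725 → ψ₁ = 0.538
  ψ₁ = 0.538: g = 0.0038, g' = -0.716 → ψ₁ = 0.544
Converged at ψ₁ = 0.544.
Drum-1 compositions:
  1: x = 0.159, y = 0.405
  2: x = 0.191, y = 0.360
  3: x = 0.650, y = 0.234
Drum-2 feed = drum-1 liquid: z₂ = (0.1590, 0.1907, 0.6503).
Drum 2:
Let ψ₂ = V/F and solve Σ zᵢ(Kᵢ−1)/(1+ψ₂(Kᵢ−1)) = 0.
Feasibility: ΣzᵢKᵢ = 1.750, Σzᵢ/Kᵢ = 1.125 — both > 1, two phases present.
Iterate (Newton) starting at ψ₂ = 0.62:
  ψ₂ = 0.620: g = 0.0438, g' = -0.514 → ψ₂ = 0.705
  ψ₂ = 0.705: g = 0.0020, g' = -0.471 → ψ₂ = 0.709
Converged at ψ₂ = 0.709.
  1: x = 0.046, y = 0.205
  2: x = 0.072, y = 0.239
  3: x = 0.882, y = 0.555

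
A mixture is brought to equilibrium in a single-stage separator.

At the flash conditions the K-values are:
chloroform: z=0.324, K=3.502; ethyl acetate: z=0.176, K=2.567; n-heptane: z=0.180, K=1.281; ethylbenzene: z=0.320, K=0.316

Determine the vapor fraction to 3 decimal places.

ψ = 0.751

Let ψ = V/F and solve Σ zᵢ(Kᵢ−1)/(1+ψ(Kᵢ−1)) = 0.
Feasibility: ΣzᵢKᵢ = 1.918, Σzᵢ/Kᵢ = 1.314 — both > 1, two phases present.
Newton iteration, ψ⁰ = 0.31:
  ψ = 0.310: g = 0.4109, g' = -1.092 → ψ = 0.686
  ψ = 0.686: g = 0.0612, g' = -0.917 → ψ = 0.753
  ψ = 0.753: g = -0.0019, g' = -0.981 → ψ = 0.751
Converged at ψ = 0.751.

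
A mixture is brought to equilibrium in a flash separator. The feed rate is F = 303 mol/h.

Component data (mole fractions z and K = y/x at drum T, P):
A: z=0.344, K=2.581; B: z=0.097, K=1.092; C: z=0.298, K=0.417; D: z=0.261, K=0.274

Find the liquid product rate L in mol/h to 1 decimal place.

Rachford–Rice: g(β) = Σ zᵢ(Kᵢ−1)/(1+β(Kᵢ−1)) = 0.
Feasibility: ΣzᵢKᵢ = 1.190, Σzᵢ/Kᵢ = 1.889 — both > 1, two phases present.
Newton–Raphson from β = 0.54:
  β = 0.540: g = -0.2633, g' = -0.839 → β = 0.226
  β = 0.226: g = -0.0174, g' = -0.799 → β = 0.204
Converged at β = 0.204.
Then V = β·F = 0.2045·303 = 62.0 mol/h and L = F − V = 241.0 mol/h.

L = 241.0 mol/h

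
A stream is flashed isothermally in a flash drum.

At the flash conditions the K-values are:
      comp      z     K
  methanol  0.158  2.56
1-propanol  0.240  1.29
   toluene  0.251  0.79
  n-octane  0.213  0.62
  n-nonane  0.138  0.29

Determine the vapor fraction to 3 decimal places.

Material balance + equilibrium reduce to Σ zᵢ(Kᵢ−1)/(1+ψ(Kᵢ−1)) = 0.
g(0) = ΣzᵢKᵢ − 1 = 0.084 and g(1) = 1 − Σzᵢ/Kᵢ = -0.385, so a root lies in (0, 1).
Iterate (Newton) starting at ψ = 0.5:
  ψ = 0.500: g = -0.1115, g' = -0.365 → ψ = 0.194
  ψ = 0.194: g = -0.0010, g' = -0.386 → ψ = 0.192
Converged at ψ = 0.192.

ψ = 0.192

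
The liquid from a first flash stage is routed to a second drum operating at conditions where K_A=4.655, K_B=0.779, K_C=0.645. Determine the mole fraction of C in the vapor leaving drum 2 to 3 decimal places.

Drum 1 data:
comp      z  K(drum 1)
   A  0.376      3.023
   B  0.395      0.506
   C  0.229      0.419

Drum 1:
Iterate (Newton) starting at ψ₁ = 0.69:
  ψ₁ = 0.690: g = -0.2006, g' = -0.705 → ψ₁ = 0.406
  ψ₁ = 0.406: g = -0.0002, g' = -0.747 → ψ₁ = 0.405
Converged at ψ₁ = 0.405.
Drum-1 compositions:
  A: x = 0.207, y = 0.625
  B: x = 0.494, y = 0.250
  C: x = 0.300, y = 0.125
Drum-2 feed = drum-1 liquid: z₂ = (0.2066, 0.4939, 0.2995).
Drum 2:
Let ψ₂ = V/F and solve Σ zᵢ(Kᵢ−1)/(1+ψ₂(Kᵢ−1)) = 0.
Check two-phase: ΣzᵢKᵢ = 1.540 > 1 and Σzᵢ/Kᵢ = 1.143 > 1, so g(0) = 0.540 > 0 and g(1) = -0.143 < 0.
Newton iteration, ψ₂⁰ = 0.5:
  ψ₂ = 0.500: g = 0.0151, g' = -0.432 → ψ₂ = 0.535
  ψ₂ = 0.535: g = 0.0005, g' = -0.405 → ψ₂ = 0.536
Converged at ψ₂ = 0.536.
  A: x = 0.070, y = 0.325
  B: x = 0.560, y = 0.436
  C: x = 0.370, y = 0.239

y_C (drum 2) = 0.239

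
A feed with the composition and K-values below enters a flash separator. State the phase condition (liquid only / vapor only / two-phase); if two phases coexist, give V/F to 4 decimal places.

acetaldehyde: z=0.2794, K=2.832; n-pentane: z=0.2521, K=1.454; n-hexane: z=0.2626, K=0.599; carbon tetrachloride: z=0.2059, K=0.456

ΣzᵢKᵢ = 1.4090; Σzᵢ/Kᵢ = 1.1620.
Both exceed 1, so a two-phase solution exists.
Iterate (Newton) starting at ψ = 0.68:
  ψ = 0.6800: g = -0.00717, g' = -0.4496 → ψ = 0.6640
Converged at ψ = 0.6640.

two-phase, V/F = 0.6640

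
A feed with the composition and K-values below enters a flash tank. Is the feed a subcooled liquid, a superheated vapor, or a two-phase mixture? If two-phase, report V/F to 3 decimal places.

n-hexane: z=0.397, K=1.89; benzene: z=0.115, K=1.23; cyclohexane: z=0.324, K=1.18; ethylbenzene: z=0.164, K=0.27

two-phase, V/F = 0.787

ΣzᵢKᵢ = 1.318; Σzᵢ/Kᵢ = 1.186.
Both exceed 1, so a two-phase solution exists.
Newton–Raphson from ψ = 0.5:
  ψ = 0.500: g = 0.1332, g' = -0.381 → ψ = 0.850
  ψ = 0.850: g = -0.0413, g' = -0.720 → ψ = 0.792
  ψ = 0.792: g = -0.0033, g' = -0.612 → ψ = 0.787
Converged at ψ = 0.787.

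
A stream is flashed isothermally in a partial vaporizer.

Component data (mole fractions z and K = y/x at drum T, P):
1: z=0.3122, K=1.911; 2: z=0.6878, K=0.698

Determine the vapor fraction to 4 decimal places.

ψ = 0.2788

Rachford–Rice: g(ψ) = Σ zᵢ(Kᵢ−1)/(1+ψ(Kᵢ−1)) = 0.
g(0) = ΣzᵢKᵢ − 1 = 0.0767 and g(1) = 1 − Σzᵢ/Kᵢ = -0.1488, so a root lies in (0, 1).
Newton–Raphson from ψ = 0.45:
  ψ = 0.4500: g = -0.03866, g' = -0.2143 → ψ = 0.2696
  ψ = 0.2696: g = 0.00220, g' = -0.2413 → ψ = 0.2787
  ψ = 0.2787: g = 0.00001, g' = -0.2396 → ψ = 0.2788
Converged at ψ = 0.2788.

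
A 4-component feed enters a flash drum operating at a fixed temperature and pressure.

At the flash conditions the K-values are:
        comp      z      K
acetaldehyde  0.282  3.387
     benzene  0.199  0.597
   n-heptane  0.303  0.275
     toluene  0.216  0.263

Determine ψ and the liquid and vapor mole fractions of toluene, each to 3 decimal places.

ψ = 0.138, x_toluene = 0.240, y_toluene = 0.063

Rachford–Rice: g(ψ) = Σ zᵢ(Kᵢ−1)/(1+ψ(Kᵢ−1)) = 0.
Feasibility: ΣzᵢKᵢ = 1.214, Σzᵢ/Kᵢ = 2.340 — both > 1, two phases present.
Newton iteration, ψ⁰ = 0.5:
  ψ = 0.500: g = -0.3902, g' = -1.071 → ψ = 0.136
  ψ = 0.136: g = 0.0033, g' = -1.294 → ψ = 0.138
Converged at ψ = 0.138.
Compositions from xᵢ = zᵢ/(1+ψ(Kᵢ−1)), yᵢ = Kᵢxᵢ:
  acetaldehyde: x = 0.212, y = 0.718
  benzene: x = 0.211, y = 0.126
  n-heptane: x = 0.337, y = 0.093
  toluene: x = 0.240, y = 0.063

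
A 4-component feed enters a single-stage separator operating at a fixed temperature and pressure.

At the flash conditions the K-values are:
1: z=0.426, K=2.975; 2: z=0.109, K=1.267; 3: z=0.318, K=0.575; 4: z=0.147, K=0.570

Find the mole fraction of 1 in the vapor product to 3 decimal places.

y_1 = 0.453

Newton–Raphson from V/F = 0.5:
  V/F = 0.500: g = 0.1969, g' = -0.563 → V/F = 0.849
  V/F = 0.849: g = 0.0269, g' = -0.445 → V/F = 0.910
Converged at V/F = 0.910.
Compositions from xᵢ = zᵢ/(1+V/F(Kᵢ−1)), yᵢ = Kᵢxᵢ:
  1: x = 0.152, y = 0.453
  2: x = 0.088, y = 0.111
  3: x = 0.519, y = 0.298
  4: x = 0.241, y = 0.138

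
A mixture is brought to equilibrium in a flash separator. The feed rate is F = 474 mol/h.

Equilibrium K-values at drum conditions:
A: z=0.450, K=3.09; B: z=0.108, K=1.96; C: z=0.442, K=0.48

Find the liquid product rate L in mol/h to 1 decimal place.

L = 82.5 mol/h

Iterate (Newton) starting at ψ = 0.5:
  ψ = 0.500: g = 0.2194, g' = -0.734 → ψ = 0.799
  ψ = 0.799: g = 0.0177, g' = -0.657 → ψ = 0.826
Converged at ψ = 0.826.
Then V = ψ·F = 0.8259·474 = 391.5 mol/h and L = F − V = 82.5 mol/h.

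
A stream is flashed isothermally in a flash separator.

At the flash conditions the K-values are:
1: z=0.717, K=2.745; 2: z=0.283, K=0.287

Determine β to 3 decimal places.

Let β = V/F and solve Σ zᵢ(Kᵢ−1)/(1+β(Kᵢ−1)) = 0.
g(0) = ΣzᵢKᵢ − 1 = 1.049 and g(1) = 1 − Σzᵢ/Kᵢ = -0.247, so a root lies in (0, 1).
Binary case is linear: z₁(K₁−1)(1+β(K₂−1)) + z₂(K₂−1)(1+β(K₁−1)) = 0
⇒ β = [z₁(K₁−1)+z₂(K₂−1)] / [−(K₁−1)(K₂−1)] = 1.0494/1.2442 = 0.843

β = 0.843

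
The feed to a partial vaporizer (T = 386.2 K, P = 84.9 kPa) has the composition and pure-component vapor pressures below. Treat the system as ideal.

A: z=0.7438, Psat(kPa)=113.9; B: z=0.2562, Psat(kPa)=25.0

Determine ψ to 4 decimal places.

ψ = 0.3042

Raoult's law: Kᵢ = Pᵢˢᵃᵗ/P = Pᵢˢᵃᵗ/84.9.
  K_A = 113.9/84.9 = 1.341578, K_B = 25.0/84.9 = 0.294464
Rachford–Rice: g(ψ) = Σ zᵢ(Kᵢ−1)/(1+ψ(Kᵢ−1)) = 0.
g(0) = ΣzᵢKᵢ − 1 = 0.0733 and g(1) = 1 − Σzᵢ/Kᵢ = -0.4245, so a root lies in (0, 1).
Binary case is linear: z₁(K₁−1)(1+ψ(K₂−1)) + z₂(K₂−1)(1+ψ(K₁−1)) = 0
⇒ ψ = [z₁(K₁−1)+z₂(K₂−1)] / [−(K₁−1)(K₂−1)] = 0.07331/0.24100 = 0.3042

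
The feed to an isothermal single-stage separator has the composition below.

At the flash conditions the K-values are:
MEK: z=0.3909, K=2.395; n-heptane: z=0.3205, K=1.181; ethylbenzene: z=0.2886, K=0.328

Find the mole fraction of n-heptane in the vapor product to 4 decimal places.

y_n-heptane = 0.3392

Material balance + equilibrium reduce to Σ zᵢ(Kᵢ−1)/(1+β(Kᵢ−1)) = 0.
Check two-phase: ΣzᵢKᵢ = 1.4094 > 1 and Σzᵢ/Kᵢ = 1.3145 > 1, so g(0) = 0.4094 > 0 and g(1) = -0.3145 < 0.
Newton–Raphson from β = 0.47:
  β = 0.4700: g = 0.09935, g' = -0.5649 → β = 0.6459
  β = 0.6459: g = -0.00388, g' = -0.6258 → β = 0.6397
Converged at β = 0.6397.
Compositions from xᵢ = zᵢ/(1+β(Kᵢ−1)), yᵢ = Kᵢxᵢ:
  MEK: x = 0.2066, y = 0.4947
  n-heptane: x = 0.2872, y = 0.3392
  ethylbenzene: x = 0.5062, y = 0.1660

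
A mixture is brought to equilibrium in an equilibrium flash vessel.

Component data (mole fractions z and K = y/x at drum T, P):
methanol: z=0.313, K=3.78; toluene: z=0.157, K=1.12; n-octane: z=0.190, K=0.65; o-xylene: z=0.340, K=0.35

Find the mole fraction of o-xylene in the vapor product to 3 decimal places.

y_o-xylene = 0.171

Rachford–Rice: g(V/F) = Σ zᵢ(Kᵢ−1)/(1+V/F(Kᵢ−1)) = 0.
Feasibility: ΣzᵢKᵢ = 1.601, Σzᵢ/Kᵢ = 1.487 — both > 1, two phases present.
Iterate (Newton) starting at V/F = 0.5:
  V/F = 0.500: g = -0.0262, g' = -0.775 → V/F = 0.466
  V/F = 0.466: g = 0.0002, g' = -0.790 → V/F = 0.467
Converged at V/F = 0.467.
Compositions from xᵢ = zᵢ/(1+V/F(Kᵢ−1)), yᵢ = Kᵢxᵢ:
  methanol: x = 0.136, y = 0.515
  toluene: x = 0.149, y = 0.167
  n-octane: x = 0.227, y = 0.148
  o-xylene: x = 0.488, y = 0.171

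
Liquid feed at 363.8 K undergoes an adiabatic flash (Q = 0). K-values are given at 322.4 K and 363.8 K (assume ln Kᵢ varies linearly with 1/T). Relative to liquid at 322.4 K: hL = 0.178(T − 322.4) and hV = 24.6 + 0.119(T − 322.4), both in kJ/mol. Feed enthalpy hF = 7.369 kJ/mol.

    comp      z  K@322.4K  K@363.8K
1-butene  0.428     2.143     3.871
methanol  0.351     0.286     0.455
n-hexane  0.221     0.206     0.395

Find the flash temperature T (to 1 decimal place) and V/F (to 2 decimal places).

Adiabatic flash: solve Rachford–Rice at each trial T, then check hF = ψ·hV(T) + (1−ψ)·hL(T).
  T = 322.4 K: K = (2.143, 0.286, 0.206), RR gives ψ = 0.074, H_out = 1.821 kJ/mol
  T = 363.8 K: K = (3.871, 0.455, 0.395), RR gives ψ = 0.553, H_out = 19.625 kJ/mol
  T = 343.1 K: K = (2.932, 0.366, 0.291), RR gives ψ = 0.349, H_out = 11.839 kJ/mol
  T = 332.8 K: K = (2.521, 0.325, 0.246), RR gives ψ = 0.230, H_out = 7.374 kJ/mol
  T = 327.6 K: K = (2.327, 0.305, 0.226), RR gives ψ = 0.159, H_out = 4.780 kJ/mol
  T = 330.2 K: K = (2.423, 0.315, 0.236), RR gives ψ = 0.196, H_out = 6.114 kJ/mol
  T = 331.5 K: K = (2.472, 0.320, 0.241), RR gives ψ = 0.213, H_out = 6.753 kJ/mol
Linear interpolation between T = 331.5 (H_out = 6.753) and T = 332.8 (H_out = 7.374) on hF = 7.369 gives T ≈ 332.8 K, at which ψ = 0.23.

T = 332.8 K, V/F = 0.23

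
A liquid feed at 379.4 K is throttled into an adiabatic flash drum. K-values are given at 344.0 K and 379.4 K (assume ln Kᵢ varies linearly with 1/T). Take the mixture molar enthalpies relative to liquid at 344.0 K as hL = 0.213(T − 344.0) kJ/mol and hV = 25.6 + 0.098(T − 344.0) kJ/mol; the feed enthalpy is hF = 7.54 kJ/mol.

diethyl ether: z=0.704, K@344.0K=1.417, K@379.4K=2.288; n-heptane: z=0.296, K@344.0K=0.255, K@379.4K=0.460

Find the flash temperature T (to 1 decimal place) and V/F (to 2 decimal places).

Adiabatic flash: solve Rachford–Rice at each trial T, then check hF = ψ·hV(T) + (1−ψ)·hL(T).
  T = 344.0 K: K = (1.417, 0.255), RR gives ψ = 0.235, H_out = 6.019 kJ/mol
  T = 379.4 K: K = (2.288, 0.460), RR gives ψ = 1.000, H_out = 29.069 kJ/mol
  T = 361.7 K: K = (1.822, 0.347), RR gives ψ = 0.719, H_out = 20.706 kJ/mol
  T = 352.9 K: K = (1.613, 0.299), RR gives ψ = 0.521, H_out = 14.712 kJ/mol
  T = 348.4 K: K = (1.512, 0.276), RR gives ψ = 0.394, H_out = 10.836 kJ/mol
  T = 346.2 K: K = (1.464, 0.265), RR gives ψ = 0.320, H_out = 8.592 kJ/mol
Linear interpolation between T = 344.0 (H_out = 6.019) and T = 346.2 (H_out = 8.592) on hF = 7.54 gives T ≈ 345.3 K, at which ψ = 0.29.

T = 345.3 K, V/F = 0.29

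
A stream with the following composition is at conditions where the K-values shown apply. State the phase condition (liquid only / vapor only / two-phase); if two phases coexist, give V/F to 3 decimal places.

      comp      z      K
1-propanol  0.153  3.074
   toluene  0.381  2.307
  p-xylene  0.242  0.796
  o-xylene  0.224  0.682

ΣzᵢKᵢ = 1.695; Σzᵢ/Kᵢ = 0.847.
Since Σzᵢ/Kᵢ < 1 the mixture is above its dew point — single vapor phase.

vapor only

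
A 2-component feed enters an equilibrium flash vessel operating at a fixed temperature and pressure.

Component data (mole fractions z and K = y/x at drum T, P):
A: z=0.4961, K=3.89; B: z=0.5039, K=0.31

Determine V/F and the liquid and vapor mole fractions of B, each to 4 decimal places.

V/F = 0.5446, x_B = 0.8073, y_B = 0.2503

Binary case is linear: z₁(K₁−1)(1+V/F(K₂−1)) + z₂(K₂−1)(1+V/F(K₁−1)) = 0
⇒ V/F = [z₁(K₁−1)+z₂(K₂−1)] / [−(K₁−1)(K₂−1)] = 1.08604/1.99410 = 0.5446
Compositions from xᵢ = zᵢ/(1+V/F(Kᵢ−1)), yᵢ = Kᵢxᵢ:
  A: x = 0.1927, y = 0.7497
  B: x = 0.8073, y = 0.2503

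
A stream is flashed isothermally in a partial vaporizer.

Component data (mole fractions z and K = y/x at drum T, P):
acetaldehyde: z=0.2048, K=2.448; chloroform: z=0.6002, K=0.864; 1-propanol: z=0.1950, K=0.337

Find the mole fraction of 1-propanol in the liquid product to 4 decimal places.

x_1-propanol = 0.2235

Material balance + equilibrium reduce to Σ zᵢ(Kᵢ−1)/(1+β(Kᵢ−1)) = 0.
g(0) = ΣzᵢKᵢ − 1 = 0.0856 and g(1) = 1 − Σzᵢ/Kᵢ = -0.3570, so a root lies in (0, 1).
Iterate (Newton) starting at β = 0.5:
  β = 0.5000: g = -0.10897, g' = -0.3491 → β = 0.1878
  β = 0.1878: g = 0.00170, g' = -0.3889 → β = 0.1922
Converged at β = 0.1922.
Compositions from xᵢ = zᵢ/(1+β(Kᵢ−1)), yᵢ = Kᵢxᵢ:
  acetaldehyde: x = 0.1602, y = 0.3922
  chloroform: x = 0.6163, y = 0.5325
  1-propanol: x = 0.2235, y = 0.0753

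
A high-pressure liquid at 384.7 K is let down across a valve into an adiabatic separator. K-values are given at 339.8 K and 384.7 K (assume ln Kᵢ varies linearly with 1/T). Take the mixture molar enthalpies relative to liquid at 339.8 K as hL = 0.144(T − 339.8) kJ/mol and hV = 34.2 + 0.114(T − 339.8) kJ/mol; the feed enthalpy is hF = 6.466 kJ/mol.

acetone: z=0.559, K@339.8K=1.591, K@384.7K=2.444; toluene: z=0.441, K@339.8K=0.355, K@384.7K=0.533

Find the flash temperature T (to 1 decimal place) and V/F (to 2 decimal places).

T = 342.1 K, V/F = 0.18

Adiabatic flash: solve Rachford–Rice at each trial T, then check hF = ψ·hV(T) + (1−ψ)·hL(T).
  T = 339.8 K: K = (1.591, 0.355), RR gives ψ = 0.120, H_out = 4.120 kJ/mol
  T = 384.7 K: K = (2.444, 0.533), RR gives ψ = 0.892, H_out = 35.757 kJ/mol
  T = 362.2 K: K = (1.997, 0.440), RR gives ψ = 0.557, H_out = 21.887 kJ/mol
  T = 351.0 K: K = (1.789, 0.397), RR gives ψ = 0.368, H_out = 14.066 kJ/mol
  T = 345.4 K: K = (1.689, 0.376), RR gives ψ = 0.255, H_out = 9.485 kJ/mol
  T = 342.6 K: K = (1.640, 0.365), RR gives ψ = 0.191, H_out = 6.923 kJ/mol
  T = 341.2 K: K = (1.615, 0.360), RR gives ψ = 0.157, H_out = 5.555 kJ/mol
Linear interpolation between T = 341.2 (H_out = 5.555) and T = 342.6 (H_out = 6.923) on hF = 6.466 gives T ≈ 342.1 K, at which ψ = 0.18.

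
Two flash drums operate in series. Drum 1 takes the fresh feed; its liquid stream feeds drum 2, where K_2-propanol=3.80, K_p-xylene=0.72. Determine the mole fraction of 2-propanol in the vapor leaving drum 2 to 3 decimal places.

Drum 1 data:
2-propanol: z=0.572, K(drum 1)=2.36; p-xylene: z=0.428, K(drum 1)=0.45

Drum 1:
Binary case is linear: z₁(K₁−1)(1+ψ₁(K₂−1)) + z₂(K₂−1)(1+ψ₁(K₁−1)) = 0
⇒ ψ₁ = [z₁(K₁−1)+z₂(K₂−1)] / [−(K₁−1)(K₂−1)] = 0.5425/0.7480 = 0.725
Drum-1 compositions:
  2-propanol: x = 0.288, y = 0.680
  p-xylene: x = 0.712, y = 0.320
Drum-2 feed = drum-1 liquid: z₂ = (0.2880, 0.7120).
Drum 2:
Newton–Raphson from ψ₂ = 0.66:
  ψ₂ = 0.660: g = 0.0385, g' = -0.362 → ψ₂ = 0.766
  ψ₂ = 0.766: g = 0.0025, g' = -0.319 → ψ₂ = 0.774
Converged at ψ₂ = 0.774.
  2-propanol: x = 0.091, y = 0.345
  p-xylene: x = 0.909, y = 0.655

y_2-propanol (drum 2) = 0.345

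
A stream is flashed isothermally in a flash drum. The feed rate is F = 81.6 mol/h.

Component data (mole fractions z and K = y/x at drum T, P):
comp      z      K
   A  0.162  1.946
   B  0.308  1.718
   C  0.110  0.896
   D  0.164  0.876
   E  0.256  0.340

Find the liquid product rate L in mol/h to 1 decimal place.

L = 44.7 mol/h

Let ψ = V/F and solve Σ zᵢ(Kᵢ−1)/(1+ψ(Kᵢ−1)) = 0.
g(0) = ΣzᵢKᵢ − 1 = 0.174 and g(1) = 1 − Σzᵢ/Kᵢ = -0.325, so a root lies in (0, 1).
Newton iteration, ψ⁰ = 0.5:
  ψ = 0.500: g = -0.0192, g' = -0.405 → ψ = 0.453
  ψ = 0.453: g = -0.0003, g' = -0.392 → ψ = 0.452
Converged at ψ = 0.452.
Then V = ψ·F = 0.4519·81.6 = 36.9 mol/h and L = F − V = 44.7 mol/h.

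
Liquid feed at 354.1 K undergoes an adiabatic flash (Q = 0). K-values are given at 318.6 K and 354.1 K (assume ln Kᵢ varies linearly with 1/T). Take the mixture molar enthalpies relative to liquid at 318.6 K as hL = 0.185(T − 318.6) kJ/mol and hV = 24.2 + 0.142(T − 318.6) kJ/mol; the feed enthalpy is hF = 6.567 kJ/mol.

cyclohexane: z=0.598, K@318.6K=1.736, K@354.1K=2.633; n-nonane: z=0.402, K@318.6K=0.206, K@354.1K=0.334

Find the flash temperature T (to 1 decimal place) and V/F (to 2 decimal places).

Adiabatic flash: solve Rachford–Rice at each trial T, then check hF = ψ·hV(T) + (1−ψ)·hL(T).
  T = 318.6 K: K = (1.736, 0.206), RR gives ψ = 0.207, H_out = 5.008 kJ/mol
  T = 354.1 K: K = (2.633, 0.334), RR gives ψ = 0.652, H_out = 21.344 kJ/mol
  T = 336.4 K: K = (2.163, 0.266), RR gives ψ = 0.469, H_out = 14.280 kJ/mol
  T = 327.5 K: K = (1.944, 0.235), RR gives ψ = 0.355, H_out = 10.113 kJ/mol
  T = 323.1 K: K = (1.839, 0.220), RR gives ψ = 0.288, H_out = 7.748 kJ/mol
  T = 320.9 K: K = (1.788, 0.213), RR gives ψ = 0.250, H_out = 6.456 kJ/mol
Linear interpolation between T = 320.9 (H_out = 6.456) and T = 323.1 (H_out = 7.748) on hF = 6.567 gives T ≈ 321.1 K, at which ψ = 0.25.

T = 321.1 K, V/F = 0.25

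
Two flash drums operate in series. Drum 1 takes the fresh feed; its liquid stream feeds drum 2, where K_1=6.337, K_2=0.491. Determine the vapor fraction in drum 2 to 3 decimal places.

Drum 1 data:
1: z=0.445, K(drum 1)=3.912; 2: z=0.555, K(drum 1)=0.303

Drum 1:
Binary case is linear: z₁(K₁−1)(1+ψ₁(K₂−1)) + z₂(K₂−1)(1+ψ₁(K₁−1)) = 0
⇒ ψ₁ = [z₁(K₁−1)+z₂(K₂−1)] / [−(K₁−1)(K₂−1)] = 0.9090/2.0297 = 0.448
Drum-1 compositions:
  1: x = 0.193, y = 0.756
  2: x = 0.807, y = 0.244
Drum-2 feed = drum-1 liquid: z₂ = (0.1931, 0.8069).
Drum 2:
Let ψ₂ = V/F and solve Σ zᵢ(Kᵢ−1)/(1+ψ₂(Kᵢ−1)) = 0.
Check two-phase: ΣzᵢKᵢ = 1.620 > 1 and Σzᵢ/Kᵢ = 1.674 > 1, so g(0) = 0.620 > 0 and g(1) = -0.674 < 0.
Binary case is linear: z₁(K₁−1)(1+ψ₂(K₂−1)) + z₂(K₂−1)(1+ψ₂(K₁−1)) = 0
⇒ ψ₂ = [z₁(K₁−1)+z₂(K₂−1)] / [−(K₁−1)(K₂−1)] = 0.6200/2.7165 = 0.228
  1: x = 0.087, y = 0.552
  2: x = 0.913, y = 0.448

V/F (drum 2) = 0.228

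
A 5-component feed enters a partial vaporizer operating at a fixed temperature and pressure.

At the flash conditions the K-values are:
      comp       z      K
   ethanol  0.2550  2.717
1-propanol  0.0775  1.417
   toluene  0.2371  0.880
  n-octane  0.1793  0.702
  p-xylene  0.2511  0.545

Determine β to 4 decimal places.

β = 0.5645

Material balance + equilibrium reduce to Σ zᵢ(Kᵢ−1)/(1+β(Kᵢ−1)) = 0.
Feasibility: ΣzᵢKᵢ = 1.2740, Σzᵢ/Kᵢ = 1.1341 — both > 1, two phases present.
Newton iteration, β⁰ = 0.5:
  β = 0.5000: g = 0.02138, g' = -0.3398 → β = 0.5629
  β = 0.5629: g = 0.00052, g' = -0.3241 → β = 0.5645
Converged at β = 0.5645.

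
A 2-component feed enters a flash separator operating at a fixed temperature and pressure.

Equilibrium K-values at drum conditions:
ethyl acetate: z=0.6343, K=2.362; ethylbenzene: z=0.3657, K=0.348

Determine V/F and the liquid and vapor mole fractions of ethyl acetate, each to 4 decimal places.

Material balance + equilibrium reduce to Σ zᵢ(Kᵢ−1)/(1+V/F(Kᵢ−1)) = 0.
Check two-phase: ΣzᵢKᵢ = 1.6255 > 1 and Σzᵢ/Kᵢ = 1.3194 > 1, so g(0) = 0.6255 > 0 and g(1) = -0.3194 < 0.
Binary case is linear: z₁(K₁−1)(1+V/F(K₂−1)) + z₂(K₂−1)(1+V/F(K₁−1)) = 0
⇒ V/F = [z₁(K₁−1)+z₂(K₂−1)] / [−(K₁−1)(K₂−1)] = 0.62548/0.88802 = 0.7044
Compositions from xᵢ = zᵢ/(1+V/F(Kᵢ−1)), yᵢ = Kᵢxᵢ:
  ethyl acetate: x = 0.3237, y = 0.7647
  ethylbenzene: x = 0.6763, y = 0.2353

V/F = 0.7044, x_ethyl acetate = 0.3237, y_ethyl acetate = 0.7647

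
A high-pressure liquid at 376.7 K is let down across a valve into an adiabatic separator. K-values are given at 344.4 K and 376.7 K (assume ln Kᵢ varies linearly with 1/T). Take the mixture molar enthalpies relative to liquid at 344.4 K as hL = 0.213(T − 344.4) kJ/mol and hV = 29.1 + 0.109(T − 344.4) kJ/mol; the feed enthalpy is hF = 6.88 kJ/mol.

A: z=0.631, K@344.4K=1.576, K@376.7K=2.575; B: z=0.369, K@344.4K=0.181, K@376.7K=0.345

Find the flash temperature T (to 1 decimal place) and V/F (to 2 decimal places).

Adiabatic flash: solve Rachford–Rice at each trial T, then check hF = ψ·hV(T) + (1−ψ)·hL(T).
  T = 344.4 K: K = (1.576, 0.181), RR gives ψ = 0.130, H_out = 3.778 kJ/mol
  T = 376.7 K: K = (2.575, 0.345), RR gives ψ = 0.729, H_out = 25.647 kJ/mol
  T = 360.5 K: K = (2.035, 0.253), RR gives ψ = 0.489, H_out = 16.829 kJ/mol
  T = 352.4 K: K = (1.795, 0.215), RR gives ψ = 0.339, H_out = 11.293 kJ/mol
  T = 348.4 K: K = (1.683, 0.197), RR gives ψ = 0.246, H_out = 7.906 kJ/mol
  T = 346.4 K: K = (1.629, 0.189), RR gives ψ = 0.191, H_out = 5.956 kJ/mol
Linear interpolation between T = 346.4 (H_out = 5.956) and T = 348.4 (H_out = 7.906) on hF = 6.88 gives T ≈ 347.3 K, at which ψ = 0.22.

T = 347.3 K, V/F = 0.22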